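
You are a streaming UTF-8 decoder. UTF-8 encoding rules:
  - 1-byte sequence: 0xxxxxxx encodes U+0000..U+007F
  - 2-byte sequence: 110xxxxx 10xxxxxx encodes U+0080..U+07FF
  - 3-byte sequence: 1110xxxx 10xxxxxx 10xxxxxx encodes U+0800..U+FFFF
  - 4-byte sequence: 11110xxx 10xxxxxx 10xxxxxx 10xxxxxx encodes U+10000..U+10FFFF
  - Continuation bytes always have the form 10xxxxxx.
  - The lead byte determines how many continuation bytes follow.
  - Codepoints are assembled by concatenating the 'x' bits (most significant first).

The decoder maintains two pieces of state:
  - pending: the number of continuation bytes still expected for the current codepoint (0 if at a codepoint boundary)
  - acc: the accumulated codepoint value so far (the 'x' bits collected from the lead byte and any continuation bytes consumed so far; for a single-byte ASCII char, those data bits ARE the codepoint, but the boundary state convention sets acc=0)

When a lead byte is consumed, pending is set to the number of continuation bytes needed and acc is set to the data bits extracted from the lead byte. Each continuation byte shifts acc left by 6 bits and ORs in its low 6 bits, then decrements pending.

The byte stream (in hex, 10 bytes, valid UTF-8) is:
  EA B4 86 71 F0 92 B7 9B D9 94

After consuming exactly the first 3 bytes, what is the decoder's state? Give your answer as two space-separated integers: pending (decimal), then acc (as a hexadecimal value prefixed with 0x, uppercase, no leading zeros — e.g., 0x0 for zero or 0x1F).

Byte[0]=EA: 3-byte lead. pending=2, acc=0xA
Byte[1]=B4: continuation. acc=(acc<<6)|0x34=0x2B4, pending=1
Byte[2]=86: continuation. acc=(acc<<6)|0x06=0xAD06, pending=0

Answer: 0 0xAD06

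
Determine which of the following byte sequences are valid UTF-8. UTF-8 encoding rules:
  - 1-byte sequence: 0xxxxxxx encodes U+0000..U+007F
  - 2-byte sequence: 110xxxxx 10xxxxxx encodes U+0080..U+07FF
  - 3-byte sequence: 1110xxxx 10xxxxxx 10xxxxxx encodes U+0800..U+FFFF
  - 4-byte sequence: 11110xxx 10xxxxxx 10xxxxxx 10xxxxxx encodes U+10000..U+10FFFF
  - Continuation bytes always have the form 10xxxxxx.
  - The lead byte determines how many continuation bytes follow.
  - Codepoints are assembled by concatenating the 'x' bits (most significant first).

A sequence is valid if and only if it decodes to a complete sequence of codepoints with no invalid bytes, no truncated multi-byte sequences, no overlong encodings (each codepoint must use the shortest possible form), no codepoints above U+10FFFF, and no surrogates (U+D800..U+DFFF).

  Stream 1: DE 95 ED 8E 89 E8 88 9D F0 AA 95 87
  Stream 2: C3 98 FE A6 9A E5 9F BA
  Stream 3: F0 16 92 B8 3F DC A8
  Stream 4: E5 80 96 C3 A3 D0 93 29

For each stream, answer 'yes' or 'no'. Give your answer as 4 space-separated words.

Stream 1: decodes cleanly. VALID
Stream 2: error at byte offset 2. INVALID
Stream 3: error at byte offset 1. INVALID
Stream 4: decodes cleanly. VALID

Answer: yes no no yes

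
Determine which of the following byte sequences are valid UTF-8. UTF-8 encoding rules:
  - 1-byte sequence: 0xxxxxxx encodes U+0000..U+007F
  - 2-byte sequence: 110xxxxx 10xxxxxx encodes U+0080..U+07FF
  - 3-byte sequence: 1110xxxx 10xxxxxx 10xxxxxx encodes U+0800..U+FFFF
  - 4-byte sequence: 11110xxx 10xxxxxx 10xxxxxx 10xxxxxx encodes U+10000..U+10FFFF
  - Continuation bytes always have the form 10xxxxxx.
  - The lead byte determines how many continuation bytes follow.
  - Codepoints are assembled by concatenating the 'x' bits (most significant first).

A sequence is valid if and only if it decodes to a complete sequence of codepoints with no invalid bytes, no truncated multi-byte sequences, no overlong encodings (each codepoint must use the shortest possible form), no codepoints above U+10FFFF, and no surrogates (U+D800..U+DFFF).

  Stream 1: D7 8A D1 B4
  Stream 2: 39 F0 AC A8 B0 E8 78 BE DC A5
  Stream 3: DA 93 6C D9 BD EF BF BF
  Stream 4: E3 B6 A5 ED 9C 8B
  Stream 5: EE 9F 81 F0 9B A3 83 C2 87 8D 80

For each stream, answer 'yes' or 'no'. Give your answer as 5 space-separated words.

Stream 1: decodes cleanly. VALID
Stream 2: error at byte offset 6. INVALID
Stream 3: decodes cleanly. VALID
Stream 4: decodes cleanly. VALID
Stream 5: error at byte offset 9. INVALID

Answer: yes no yes yes no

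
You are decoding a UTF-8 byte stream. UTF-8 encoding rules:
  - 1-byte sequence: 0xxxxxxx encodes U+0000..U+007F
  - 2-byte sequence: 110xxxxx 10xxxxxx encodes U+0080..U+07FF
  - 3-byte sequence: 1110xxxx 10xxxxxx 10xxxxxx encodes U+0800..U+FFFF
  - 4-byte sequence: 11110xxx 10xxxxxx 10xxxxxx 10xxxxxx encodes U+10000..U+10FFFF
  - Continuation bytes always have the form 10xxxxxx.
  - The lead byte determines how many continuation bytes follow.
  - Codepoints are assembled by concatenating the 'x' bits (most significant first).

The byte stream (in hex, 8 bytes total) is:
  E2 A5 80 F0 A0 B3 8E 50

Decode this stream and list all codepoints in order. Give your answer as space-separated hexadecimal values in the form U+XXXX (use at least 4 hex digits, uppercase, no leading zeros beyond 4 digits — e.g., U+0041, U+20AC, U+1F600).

Answer: U+2940 U+20CCE U+0050

Derivation:
Byte[0]=E2: 3-byte lead, need 2 cont bytes. acc=0x2
Byte[1]=A5: continuation. acc=(acc<<6)|0x25=0xA5
Byte[2]=80: continuation. acc=(acc<<6)|0x00=0x2940
Completed: cp=U+2940 (starts at byte 0)
Byte[3]=F0: 4-byte lead, need 3 cont bytes. acc=0x0
Byte[4]=A0: continuation. acc=(acc<<6)|0x20=0x20
Byte[5]=B3: continuation. acc=(acc<<6)|0x33=0x833
Byte[6]=8E: continuation. acc=(acc<<6)|0x0E=0x20CCE
Completed: cp=U+20CCE (starts at byte 3)
Byte[7]=50: 1-byte ASCII. cp=U+0050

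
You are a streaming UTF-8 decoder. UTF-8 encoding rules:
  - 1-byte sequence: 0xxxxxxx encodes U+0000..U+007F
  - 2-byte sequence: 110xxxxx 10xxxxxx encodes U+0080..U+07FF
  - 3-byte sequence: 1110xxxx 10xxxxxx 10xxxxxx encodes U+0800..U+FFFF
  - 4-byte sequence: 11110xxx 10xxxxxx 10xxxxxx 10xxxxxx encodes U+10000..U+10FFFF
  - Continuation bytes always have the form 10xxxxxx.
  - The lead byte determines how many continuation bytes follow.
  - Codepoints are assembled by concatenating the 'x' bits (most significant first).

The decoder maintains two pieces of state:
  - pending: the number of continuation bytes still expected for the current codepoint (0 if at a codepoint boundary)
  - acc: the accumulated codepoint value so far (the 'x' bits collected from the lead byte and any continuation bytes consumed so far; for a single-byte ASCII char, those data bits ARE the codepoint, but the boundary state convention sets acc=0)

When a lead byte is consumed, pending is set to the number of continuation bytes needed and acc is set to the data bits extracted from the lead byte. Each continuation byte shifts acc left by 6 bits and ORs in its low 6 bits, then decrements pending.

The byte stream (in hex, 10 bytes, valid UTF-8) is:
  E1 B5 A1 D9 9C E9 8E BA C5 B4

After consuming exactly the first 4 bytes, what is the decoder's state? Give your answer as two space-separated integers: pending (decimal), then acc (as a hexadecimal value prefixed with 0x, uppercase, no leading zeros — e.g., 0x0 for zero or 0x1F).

Answer: 1 0x19

Derivation:
Byte[0]=E1: 3-byte lead. pending=2, acc=0x1
Byte[1]=B5: continuation. acc=(acc<<6)|0x35=0x75, pending=1
Byte[2]=A1: continuation. acc=(acc<<6)|0x21=0x1D61, pending=0
Byte[3]=D9: 2-byte lead. pending=1, acc=0x19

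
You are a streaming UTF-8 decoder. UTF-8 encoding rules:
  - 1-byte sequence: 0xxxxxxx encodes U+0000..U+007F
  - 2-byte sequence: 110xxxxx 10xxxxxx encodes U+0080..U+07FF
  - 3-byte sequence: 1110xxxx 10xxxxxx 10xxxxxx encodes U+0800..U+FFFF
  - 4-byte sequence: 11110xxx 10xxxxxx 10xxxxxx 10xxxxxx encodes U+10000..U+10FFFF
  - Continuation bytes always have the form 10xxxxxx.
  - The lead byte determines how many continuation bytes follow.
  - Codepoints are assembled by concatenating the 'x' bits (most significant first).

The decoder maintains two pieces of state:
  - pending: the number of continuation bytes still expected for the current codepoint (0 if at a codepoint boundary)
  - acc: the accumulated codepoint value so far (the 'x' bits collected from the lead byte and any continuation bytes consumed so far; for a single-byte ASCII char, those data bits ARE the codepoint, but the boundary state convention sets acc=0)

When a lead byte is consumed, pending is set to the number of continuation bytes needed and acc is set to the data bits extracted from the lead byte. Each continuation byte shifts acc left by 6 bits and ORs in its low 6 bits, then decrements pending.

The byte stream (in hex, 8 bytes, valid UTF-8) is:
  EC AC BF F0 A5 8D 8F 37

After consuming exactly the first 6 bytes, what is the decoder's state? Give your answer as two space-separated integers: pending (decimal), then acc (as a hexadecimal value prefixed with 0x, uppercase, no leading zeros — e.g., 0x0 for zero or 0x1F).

Byte[0]=EC: 3-byte lead. pending=2, acc=0xC
Byte[1]=AC: continuation. acc=(acc<<6)|0x2C=0x32C, pending=1
Byte[2]=BF: continuation. acc=(acc<<6)|0x3F=0xCB3F, pending=0
Byte[3]=F0: 4-byte lead. pending=3, acc=0x0
Byte[4]=A5: continuation. acc=(acc<<6)|0x25=0x25, pending=2
Byte[5]=8D: continuation. acc=(acc<<6)|0x0D=0x94D, pending=1

Answer: 1 0x94D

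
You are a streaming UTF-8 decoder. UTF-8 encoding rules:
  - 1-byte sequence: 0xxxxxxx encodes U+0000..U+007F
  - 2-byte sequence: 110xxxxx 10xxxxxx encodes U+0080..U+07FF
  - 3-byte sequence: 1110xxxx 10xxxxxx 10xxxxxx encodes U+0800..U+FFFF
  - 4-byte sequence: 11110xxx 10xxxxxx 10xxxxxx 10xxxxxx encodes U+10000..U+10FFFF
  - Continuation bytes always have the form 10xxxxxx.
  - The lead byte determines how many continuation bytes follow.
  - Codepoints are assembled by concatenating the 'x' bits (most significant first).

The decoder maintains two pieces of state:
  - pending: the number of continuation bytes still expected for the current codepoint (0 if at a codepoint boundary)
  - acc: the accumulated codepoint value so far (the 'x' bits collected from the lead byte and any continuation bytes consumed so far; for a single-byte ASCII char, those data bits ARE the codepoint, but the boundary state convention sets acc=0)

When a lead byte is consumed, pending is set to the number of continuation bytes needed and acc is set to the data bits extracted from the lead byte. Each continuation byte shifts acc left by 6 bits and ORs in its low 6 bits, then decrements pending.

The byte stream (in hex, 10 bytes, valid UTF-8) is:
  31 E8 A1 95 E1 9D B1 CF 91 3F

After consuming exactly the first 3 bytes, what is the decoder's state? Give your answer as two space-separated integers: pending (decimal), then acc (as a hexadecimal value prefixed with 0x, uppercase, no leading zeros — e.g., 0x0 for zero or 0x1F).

Answer: 1 0x221

Derivation:
Byte[0]=31: 1-byte. pending=0, acc=0x0
Byte[1]=E8: 3-byte lead. pending=2, acc=0x8
Byte[2]=A1: continuation. acc=(acc<<6)|0x21=0x221, pending=1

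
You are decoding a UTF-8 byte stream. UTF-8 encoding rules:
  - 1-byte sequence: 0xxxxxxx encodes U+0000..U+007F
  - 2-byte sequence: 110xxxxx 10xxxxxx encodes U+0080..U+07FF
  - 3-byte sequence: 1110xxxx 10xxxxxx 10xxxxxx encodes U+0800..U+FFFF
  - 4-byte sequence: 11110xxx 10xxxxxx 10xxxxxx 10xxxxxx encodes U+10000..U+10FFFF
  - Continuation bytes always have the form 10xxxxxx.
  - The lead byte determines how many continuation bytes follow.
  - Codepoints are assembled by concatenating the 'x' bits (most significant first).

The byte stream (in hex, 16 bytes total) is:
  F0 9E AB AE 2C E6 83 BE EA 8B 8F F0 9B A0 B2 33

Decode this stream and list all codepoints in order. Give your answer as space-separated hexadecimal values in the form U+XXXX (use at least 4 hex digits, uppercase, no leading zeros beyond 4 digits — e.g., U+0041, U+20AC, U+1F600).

Byte[0]=F0: 4-byte lead, need 3 cont bytes. acc=0x0
Byte[1]=9E: continuation. acc=(acc<<6)|0x1E=0x1E
Byte[2]=AB: continuation. acc=(acc<<6)|0x2B=0x7AB
Byte[3]=AE: continuation. acc=(acc<<6)|0x2E=0x1EAEE
Completed: cp=U+1EAEE (starts at byte 0)
Byte[4]=2C: 1-byte ASCII. cp=U+002C
Byte[5]=E6: 3-byte lead, need 2 cont bytes. acc=0x6
Byte[6]=83: continuation. acc=(acc<<6)|0x03=0x183
Byte[7]=BE: continuation. acc=(acc<<6)|0x3E=0x60FE
Completed: cp=U+60FE (starts at byte 5)
Byte[8]=EA: 3-byte lead, need 2 cont bytes. acc=0xA
Byte[9]=8B: continuation. acc=(acc<<6)|0x0B=0x28B
Byte[10]=8F: continuation. acc=(acc<<6)|0x0F=0xA2CF
Completed: cp=U+A2CF (starts at byte 8)
Byte[11]=F0: 4-byte lead, need 3 cont bytes. acc=0x0
Byte[12]=9B: continuation. acc=(acc<<6)|0x1B=0x1B
Byte[13]=A0: continuation. acc=(acc<<6)|0x20=0x6E0
Byte[14]=B2: continuation. acc=(acc<<6)|0x32=0x1B832
Completed: cp=U+1B832 (starts at byte 11)
Byte[15]=33: 1-byte ASCII. cp=U+0033

Answer: U+1EAEE U+002C U+60FE U+A2CF U+1B832 U+0033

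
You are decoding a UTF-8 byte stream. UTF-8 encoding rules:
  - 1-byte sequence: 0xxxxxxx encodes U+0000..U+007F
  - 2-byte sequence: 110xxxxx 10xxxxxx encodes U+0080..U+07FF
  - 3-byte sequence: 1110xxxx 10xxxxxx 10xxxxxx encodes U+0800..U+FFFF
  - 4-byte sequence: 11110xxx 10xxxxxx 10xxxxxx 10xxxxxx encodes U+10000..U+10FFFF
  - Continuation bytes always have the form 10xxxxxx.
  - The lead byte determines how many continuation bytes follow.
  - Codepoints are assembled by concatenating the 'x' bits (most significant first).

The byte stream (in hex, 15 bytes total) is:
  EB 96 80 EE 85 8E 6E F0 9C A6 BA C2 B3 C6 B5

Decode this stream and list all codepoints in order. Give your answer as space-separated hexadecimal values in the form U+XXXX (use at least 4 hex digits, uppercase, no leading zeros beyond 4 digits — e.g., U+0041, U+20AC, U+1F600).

Answer: U+B580 U+E14E U+006E U+1C9BA U+00B3 U+01B5

Derivation:
Byte[0]=EB: 3-byte lead, need 2 cont bytes. acc=0xB
Byte[1]=96: continuation. acc=(acc<<6)|0x16=0x2D6
Byte[2]=80: continuation. acc=(acc<<6)|0x00=0xB580
Completed: cp=U+B580 (starts at byte 0)
Byte[3]=EE: 3-byte lead, need 2 cont bytes. acc=0xE
Byte[4]=85: continuation. acc=(acc<<6)|0x05=0x385
Byte[5]=8E: continuation. acc=(acc<<6)|0x0E=0xE14E
Completed: cp=U+E14E (starts at byte 3)
Byte[6]=6E: 1-byte ASCII. cp=U+006E
Byte[7]=F0: 4-byte lead, need 3 cont bytes. acc=0x0
Byte[8]=9C: continuation. acc=(acc<<6)|0x1C=0x1C
Byte[9]=A6: continuation. acc=(acc<<6)|0x26=0x726
Byte[10]=BA: continuation. acc=(acc<<6)|0x3A=0x1C9BA
Completed: cp=U+1C9BA (starts at byte 7)
Byte[11]=C2: 2-byte lead, need 1 cont bytes. acc=0x2
Byte[12]=B3: continuation. acc=(acc<<6)|0x33=0xB3
Completed: cp=U+00B3 (starts at byte 11)
Byte[13]=C6: 2-byte lead, need 1 cont bytes. acc=0x6
Byte[14]=B5: continuation. acc=(acc<<6)|0x35=0x1B5
Completed: cp=U+01B5 (starts at byte 13)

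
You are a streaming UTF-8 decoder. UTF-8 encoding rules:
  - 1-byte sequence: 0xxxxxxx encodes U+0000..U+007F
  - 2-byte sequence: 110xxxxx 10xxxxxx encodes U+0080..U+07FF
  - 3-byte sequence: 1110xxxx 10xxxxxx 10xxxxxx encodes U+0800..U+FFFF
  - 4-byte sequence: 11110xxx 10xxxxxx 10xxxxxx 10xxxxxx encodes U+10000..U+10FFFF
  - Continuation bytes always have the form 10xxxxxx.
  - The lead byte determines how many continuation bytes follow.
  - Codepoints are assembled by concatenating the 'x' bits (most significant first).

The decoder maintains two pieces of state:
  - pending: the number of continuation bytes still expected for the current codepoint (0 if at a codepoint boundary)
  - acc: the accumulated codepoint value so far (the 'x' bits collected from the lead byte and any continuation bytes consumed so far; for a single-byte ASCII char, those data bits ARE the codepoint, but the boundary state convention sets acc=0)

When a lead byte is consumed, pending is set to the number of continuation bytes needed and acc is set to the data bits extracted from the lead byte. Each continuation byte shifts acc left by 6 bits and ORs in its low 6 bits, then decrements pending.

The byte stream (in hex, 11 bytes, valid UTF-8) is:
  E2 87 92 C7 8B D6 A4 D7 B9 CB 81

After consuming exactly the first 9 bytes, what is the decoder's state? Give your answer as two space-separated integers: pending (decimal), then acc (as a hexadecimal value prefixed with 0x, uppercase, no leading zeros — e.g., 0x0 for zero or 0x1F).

Byte[0]=E2: 3-byte lead. pending=2, acc=0x2
Byte[1]=87: continuation. acc=(acc<<6)|0x07=0x87, pending=1
Byte[2]=92: continuation. acc=(acc<<6)|0x12=0x21D2, pending=0
Byte[3]=C7: 2-byte lead. pending=1, acc=0x7
Byte[4]=8B: continuation. acc=(acc<<6)|0x0B=0x1CB, pending=0
Byte[5]=D6: 2-byte lead. pending=1, acc=0x16
Byte[6]=A4: continuation. acc=(acc<<6)|0x24=0x5A4, pending=0
Byte[7]=D7: 2-byte lead. pending=1, acc=0x17
Byte[8]=B9: continuation. acc=(acc<<6)|0x39=0x5F9, pending=0

Answer: 0 0x5F9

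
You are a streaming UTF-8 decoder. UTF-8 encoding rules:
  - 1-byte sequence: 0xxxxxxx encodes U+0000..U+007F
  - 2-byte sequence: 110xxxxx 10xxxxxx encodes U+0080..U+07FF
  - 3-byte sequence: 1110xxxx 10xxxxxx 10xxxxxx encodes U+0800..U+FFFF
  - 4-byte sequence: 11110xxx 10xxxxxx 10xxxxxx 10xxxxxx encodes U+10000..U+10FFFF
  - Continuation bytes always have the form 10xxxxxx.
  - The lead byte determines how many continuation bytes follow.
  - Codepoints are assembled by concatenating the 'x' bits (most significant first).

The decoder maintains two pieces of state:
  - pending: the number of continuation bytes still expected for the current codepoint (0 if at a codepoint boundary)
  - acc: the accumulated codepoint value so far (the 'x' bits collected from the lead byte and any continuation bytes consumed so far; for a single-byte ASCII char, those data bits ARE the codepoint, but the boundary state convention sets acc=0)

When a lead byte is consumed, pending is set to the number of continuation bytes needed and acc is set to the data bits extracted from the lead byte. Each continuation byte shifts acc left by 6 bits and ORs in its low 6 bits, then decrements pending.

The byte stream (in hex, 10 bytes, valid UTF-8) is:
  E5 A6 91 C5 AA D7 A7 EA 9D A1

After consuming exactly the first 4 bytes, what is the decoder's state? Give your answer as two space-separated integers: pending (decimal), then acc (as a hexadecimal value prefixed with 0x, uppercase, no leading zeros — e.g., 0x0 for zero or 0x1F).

Byte[0]=E5: 3-byte lead. pending=2, acc=0x5
Byte[1]=A6: continuation. acc=(acc<<6)|0x26=0x166, pending=1
Byte[2]=91: continuation. acc=(acc<<6)|0x11=0x5991, pending=0
Byte[3]=C5: 2-byte lead. pending=1, acc=0x5

Answer: 1 0x5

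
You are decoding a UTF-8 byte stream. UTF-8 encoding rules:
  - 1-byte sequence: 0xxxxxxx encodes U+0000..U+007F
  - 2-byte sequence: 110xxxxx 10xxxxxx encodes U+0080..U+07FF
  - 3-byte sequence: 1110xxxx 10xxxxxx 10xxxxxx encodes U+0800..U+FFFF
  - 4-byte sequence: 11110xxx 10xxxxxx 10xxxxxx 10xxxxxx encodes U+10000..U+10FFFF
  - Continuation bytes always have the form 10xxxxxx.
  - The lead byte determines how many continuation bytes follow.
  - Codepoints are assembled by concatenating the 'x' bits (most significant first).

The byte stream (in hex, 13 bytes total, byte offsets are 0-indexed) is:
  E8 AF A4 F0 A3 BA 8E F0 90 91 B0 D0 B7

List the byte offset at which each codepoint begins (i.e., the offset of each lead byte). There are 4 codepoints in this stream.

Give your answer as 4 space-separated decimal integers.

Byte[0]=E8: 3-byte lead, need 2 cont bytes. acc=0x8
Byte[1]=AF: continuation. acc=(acc<<6)|0x2F=0x22F
Byte[2]=A4: continuation. acc=(acc<<6)|0x24=0x8BE4
Completed: cp=U+8BE4 (starts at byte 0)
Byte[3]=F0: 4-byte lead, need 3 cont bytes. acc=0x0
Byte[4]=A3: continuation. acc=(acc<<6)|0x23=0x23
Byte[5]=BA: continuation. acc=(acc<<6)|0x3A=0x8FA
Byte[6]=8E: continuation. acc=(acc<<6)|0x0E=0x23E8E
Completed: cp=U+23E8E (starts at byte 3)
Byte[7]=F0: 4-byte lead, need 3 cont bytes. acc=0x0
Byte[8]=90: continuation. acc=(acc<<6)|0x10=0x10
Byte[9]=91: continuation. acc=(acc<<6)|0x11=0x411
Byte[10]=B0: continuation. acc=(acc<<6)|0x30=0x10470
Completed: cp=U+10470 (starts at byte 7)
Byte[11]=D0: 2-byte lead, need 1 cont bytes. acc=0x10
Byte[12]=B7: continuation. acc=(acc<<6)|0x37=0x437
Completed: cp=U+0437 (starts at byte 11)

Answer: 0 3 7 11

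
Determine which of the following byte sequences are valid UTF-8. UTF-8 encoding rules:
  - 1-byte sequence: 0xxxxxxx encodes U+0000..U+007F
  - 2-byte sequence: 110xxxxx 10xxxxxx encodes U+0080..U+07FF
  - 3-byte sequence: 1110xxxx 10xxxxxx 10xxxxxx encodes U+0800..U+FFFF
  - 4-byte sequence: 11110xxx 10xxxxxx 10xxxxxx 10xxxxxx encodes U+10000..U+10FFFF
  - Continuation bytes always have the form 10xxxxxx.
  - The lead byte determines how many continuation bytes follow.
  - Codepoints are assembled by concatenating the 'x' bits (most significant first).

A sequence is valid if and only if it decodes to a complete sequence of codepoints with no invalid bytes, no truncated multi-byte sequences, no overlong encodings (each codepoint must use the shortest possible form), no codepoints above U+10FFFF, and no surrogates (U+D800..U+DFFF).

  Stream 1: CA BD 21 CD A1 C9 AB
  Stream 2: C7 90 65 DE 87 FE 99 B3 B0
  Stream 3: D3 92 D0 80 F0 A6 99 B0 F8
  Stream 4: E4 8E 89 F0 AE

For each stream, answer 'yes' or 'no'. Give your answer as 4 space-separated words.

Answer: yes no no no

Derivation:
Stream 1: decodes cleanly. VALID
Stream 2: error at byte offset 5. INVALID
Stream 3: error at byte offset 8. INVALID
Stream 4: error at byte offset 5. INVALID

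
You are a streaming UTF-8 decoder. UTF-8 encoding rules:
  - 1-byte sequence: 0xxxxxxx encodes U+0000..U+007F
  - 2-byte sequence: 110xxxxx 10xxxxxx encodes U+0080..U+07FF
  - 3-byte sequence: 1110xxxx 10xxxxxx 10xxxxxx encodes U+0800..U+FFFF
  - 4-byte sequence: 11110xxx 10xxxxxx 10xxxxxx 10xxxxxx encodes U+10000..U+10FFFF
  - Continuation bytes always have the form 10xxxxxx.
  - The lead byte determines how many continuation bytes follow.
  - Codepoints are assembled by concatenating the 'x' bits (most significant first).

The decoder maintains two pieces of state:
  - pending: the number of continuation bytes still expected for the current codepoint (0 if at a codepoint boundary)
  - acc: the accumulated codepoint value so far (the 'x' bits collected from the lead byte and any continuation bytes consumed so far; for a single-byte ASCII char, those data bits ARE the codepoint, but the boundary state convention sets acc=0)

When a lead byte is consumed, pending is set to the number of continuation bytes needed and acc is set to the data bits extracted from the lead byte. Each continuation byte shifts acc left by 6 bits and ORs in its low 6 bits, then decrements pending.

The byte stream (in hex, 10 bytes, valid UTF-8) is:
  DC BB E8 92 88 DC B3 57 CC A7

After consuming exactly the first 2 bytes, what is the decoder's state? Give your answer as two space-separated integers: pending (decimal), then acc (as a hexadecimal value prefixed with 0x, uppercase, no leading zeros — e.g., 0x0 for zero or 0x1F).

Byte[0]=DC: 2-byte lead. pending=1, acc=0x1C
Byte[1]=BB: continuation. acc=(acc<<6)|0x3B=0x73B, pending=0

Answer: 0 0x73B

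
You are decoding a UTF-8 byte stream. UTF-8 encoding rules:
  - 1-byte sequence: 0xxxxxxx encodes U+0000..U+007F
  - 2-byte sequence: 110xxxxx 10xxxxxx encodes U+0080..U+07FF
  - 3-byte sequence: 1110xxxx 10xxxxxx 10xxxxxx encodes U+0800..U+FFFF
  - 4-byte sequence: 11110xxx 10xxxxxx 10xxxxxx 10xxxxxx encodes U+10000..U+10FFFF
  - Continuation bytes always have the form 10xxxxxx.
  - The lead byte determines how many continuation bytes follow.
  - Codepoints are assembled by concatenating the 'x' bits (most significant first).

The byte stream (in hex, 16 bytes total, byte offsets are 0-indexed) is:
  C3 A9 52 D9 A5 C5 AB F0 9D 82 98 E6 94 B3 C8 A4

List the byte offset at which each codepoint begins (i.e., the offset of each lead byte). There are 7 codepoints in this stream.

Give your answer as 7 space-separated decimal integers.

Answer: 0 2 3 5 7 11 14

Derivation:
Byte[0]=C3: 2-byte lead, need 1 cont bytes. acc=0x3
Byte[1]=A9: continuation. acc=(acc<<6)|0x29=0xE9
Completed: cp=U+00E9 (starts at byte 0)
Byte[2]=52: 1-byte ASCII. cp=U+0052
Byte[3]=D9: 2-byte lead, need 1 cont bytes. acc=0x19
Byte[4]=A5: continuation. acc=(acc<<6)|0x25=0x665
Completed: cp=U+0665 (starts at byte 3)
Byte[5]=C5: 2-byte lead, need 1 cont bytes. acc=0x5
Byte[6]=AB: continuation. acc=(acc<<6)|0x2B=0x16B
Completed: cp=U+016B (starts at byte 5)
Byte[7]=F0: 4-byte lead, need 3 cont bytes. acc=0x0
Byte[8]=9D: continuation. acc=(acc<<6)|0x1D=0x1D
Byte[9]=82: continuation. acc=(acc<<6)|0x02=0x742
Byte[10]=98: continuation. acc=(acc<<6)|0x18=0x1D098
Completed: cp=U+1D098 (starts at byte 7)
Byte[11]=E6: 3-byte lead, need 2 cont bytes. acc=0x6
Byte[12]=94: continuation. acc=(acc<<6)|0x14=0x194
Byte[13]=B3: continuation. acc=(acc<<6)|0x33=0x6533
Completed: cp=U+6533 (starts at byte 11)
Byte[14]=C8: 2-byte lead, need 1 cont bytes. acc=0x8
Byte[15]=A4: continuation. acc=(acc<<6)|0x24=0x224
Completed: cp=U+0224 (starts at byte 14)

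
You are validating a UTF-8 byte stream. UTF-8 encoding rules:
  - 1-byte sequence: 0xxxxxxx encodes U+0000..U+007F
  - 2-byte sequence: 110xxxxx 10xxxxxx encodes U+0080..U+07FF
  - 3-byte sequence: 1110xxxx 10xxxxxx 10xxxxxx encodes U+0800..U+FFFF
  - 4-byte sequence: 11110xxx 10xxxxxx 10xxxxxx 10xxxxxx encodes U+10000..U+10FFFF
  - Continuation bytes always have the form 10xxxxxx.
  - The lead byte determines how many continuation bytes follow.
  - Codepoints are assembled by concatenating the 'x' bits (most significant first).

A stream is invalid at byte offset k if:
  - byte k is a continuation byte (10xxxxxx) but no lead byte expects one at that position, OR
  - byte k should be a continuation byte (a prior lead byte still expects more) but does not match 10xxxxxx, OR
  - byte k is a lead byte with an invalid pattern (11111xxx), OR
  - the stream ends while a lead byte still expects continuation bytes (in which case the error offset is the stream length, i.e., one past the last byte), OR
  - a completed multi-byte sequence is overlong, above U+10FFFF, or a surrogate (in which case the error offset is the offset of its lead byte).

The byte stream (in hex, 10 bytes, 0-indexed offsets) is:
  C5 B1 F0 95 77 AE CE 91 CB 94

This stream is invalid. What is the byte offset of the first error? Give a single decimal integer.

Answer: 4

Derivation:
Byte[0]=C5: 2-byte lead, need 1 cont bytes. acc=0x5
Byte[1]=B1: continuation. acc=(acc<<6)|0x31=0x171
Completed: cp=U+0171 (starts at byte 0)
Byte[2]=F0: 4-byte lead, need 3 cont bytes. acc=0x0
Byte[3]=95: continuation. acc=(acc<<6)|0x15=0x15
Byte[4]=77: expected 10xxxxxx continuation. INVALID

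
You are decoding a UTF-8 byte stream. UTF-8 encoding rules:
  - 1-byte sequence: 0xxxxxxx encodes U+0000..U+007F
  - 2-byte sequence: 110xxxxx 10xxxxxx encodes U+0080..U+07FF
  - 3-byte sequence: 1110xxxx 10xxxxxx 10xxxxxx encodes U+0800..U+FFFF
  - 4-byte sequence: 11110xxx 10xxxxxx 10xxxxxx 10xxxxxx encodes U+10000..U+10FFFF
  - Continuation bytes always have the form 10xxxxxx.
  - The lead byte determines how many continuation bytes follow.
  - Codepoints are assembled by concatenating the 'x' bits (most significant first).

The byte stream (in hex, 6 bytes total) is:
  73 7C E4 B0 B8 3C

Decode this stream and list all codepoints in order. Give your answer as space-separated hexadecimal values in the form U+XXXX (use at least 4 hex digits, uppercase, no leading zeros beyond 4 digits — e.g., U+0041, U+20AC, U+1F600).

Byte[0]=73: 1-byte ASCII. cp=U+0073
Byte[1]=7C: 1-byte ASCII. cp=U+007C
Byte[2]=E4: 3-byte lead, need 2 cont bytes. acc=0x4
Byte[3]=B0: continuation. acc=(acc<<6)|0x30=0x130
Byte[4]=B8: continuation. acc=(acc<<6)|0x38=0x4C38
Completed: cp=U+4C38 (starts at byte 2)
Byte[5]=3C: 1-byte ASCII. cp=U+003C

Answer: U+0073 U+007C U+4C38 U+003C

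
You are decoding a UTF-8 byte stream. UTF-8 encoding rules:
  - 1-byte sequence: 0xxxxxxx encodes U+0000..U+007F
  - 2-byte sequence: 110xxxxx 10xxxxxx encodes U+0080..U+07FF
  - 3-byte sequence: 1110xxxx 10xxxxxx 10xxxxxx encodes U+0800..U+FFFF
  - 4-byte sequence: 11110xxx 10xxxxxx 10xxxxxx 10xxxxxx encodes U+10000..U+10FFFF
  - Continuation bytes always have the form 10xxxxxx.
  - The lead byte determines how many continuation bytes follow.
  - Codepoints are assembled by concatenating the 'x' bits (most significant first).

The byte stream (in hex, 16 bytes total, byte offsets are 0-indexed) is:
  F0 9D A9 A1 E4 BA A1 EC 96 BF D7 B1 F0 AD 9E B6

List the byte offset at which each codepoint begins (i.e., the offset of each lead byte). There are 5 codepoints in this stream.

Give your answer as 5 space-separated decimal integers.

Byte[0]=F0: 4-byte lead, need 3 cont bytes. acc=0x0
Byte[1]=9D: continuation. acc=(acc<<6)|0x1D=0x1D
Byte[2]=A9: continuation. acc=(acc<<6)|0x29=0x769
Byte[3]=A1: continuation. acc=(acc<<6)|0x21=0x1DA61
Completed: cp=U+1DA61 (starts at byte 0)
Byte[4]=E4: 3-byte lead, need 2 cont bytes. acc=0x4
Byte[5]=BA: continuation. acc=(acc<<6)|0x3A=0x13A
Byte[6]=A1: continuation. acc=(acc<<6)|0x21=0x4EA1
Completed: cp=U+4EA1 (starts at byte 4)
Byte[7]=EC: 3-byte lead, need 2 cont bytes. acc=0xC
Byte[8]=96: continuation. acc=(acc<<6)|0x16=0x316
Byte[9]=BF: continuation. acc=(acc<<6)|0x3F=0xC5BF
Completed: cp=U+C5BF (starts at byte 7)
Byte[10]=D7: 2-byte lead, need 1 cont bytes. acc=0x17
Byte[11]=B1: continuation. acc=(acc<<6)|0x31=0x5F1
Completed: cp=U+05F1 (starts at byte 10)
Byte[12]=F0: 4-byte lead, need 3 cont bytes. acc=0x0
Byte[13]=AD: continuation. acc=(acc<<6)|0x2D=0x2D
Byte[14]=9E: continuation. acc=(acc<<6)|0x1E=0xB5E
Byte[15]=B6: continuation. acc=(acc<<6)|0x36=0x2D7B6
Completed: cp=U+2D7B6 (starts at byte 12)

Answer: 0 4 7 10 12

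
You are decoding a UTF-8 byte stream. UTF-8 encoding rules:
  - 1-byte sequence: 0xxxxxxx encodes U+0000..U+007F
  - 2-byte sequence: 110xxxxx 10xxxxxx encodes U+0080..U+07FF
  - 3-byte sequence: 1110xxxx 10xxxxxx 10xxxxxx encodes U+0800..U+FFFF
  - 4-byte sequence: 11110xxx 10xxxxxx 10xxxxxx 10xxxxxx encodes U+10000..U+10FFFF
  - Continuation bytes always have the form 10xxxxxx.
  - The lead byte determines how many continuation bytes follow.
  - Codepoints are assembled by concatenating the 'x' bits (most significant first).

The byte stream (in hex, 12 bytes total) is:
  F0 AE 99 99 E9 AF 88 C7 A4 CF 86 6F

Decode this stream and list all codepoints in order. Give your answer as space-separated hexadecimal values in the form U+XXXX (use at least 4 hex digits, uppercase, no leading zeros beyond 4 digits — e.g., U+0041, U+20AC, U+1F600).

Answer: U+2E659 U+9BC8 U+01E4 U+03C6 U+006F

Derivation:
Byte[0]=F0: 4-byte lead, need 3 cont bytes. acc=0x0
Byte[1]=AE: continuation. acc=(acc<<6)|0x2E=0x2E
Byte[2]=99: continuation. acc=(acc<<6)|0x19=0xB99
Byte[3]=99: continuation. acc=(acc<<6)|0x19=0x2E659
Completed: cp=U+2E659 (starts at byte 0)
Byte[4]=E9: 3-byte lead, need 2 cont bytes. acc=0x9
Byte[5]=AF: continuation. acc=(acc<<6)|0x2F=0x26F
Byte[6]=88: continuation. acc=(acc<<6)|0x08=0x9BC8
Completed: cp=U+9BC8 (starts at byte 4)
Byte[7]=C7: 2-byte lead, need 1 cont bytes. acc=0x7
Byte[8]=A4: continuation. acc=(acc<<6)|0x24=0x1E4
Completed: cp=U+01E4 (starts at byte 7)
Byte[9]=CF: 2-byte lead, need 1 cont bytes. acc=0xF
Byte[10]=86: continuation. acc=(acc<<6)|0x06=0x3C6
Completed: cp=U+03C6 (starts at byte 9)
Byte[11]=6F: 1-byte ASCII. cp=U+006F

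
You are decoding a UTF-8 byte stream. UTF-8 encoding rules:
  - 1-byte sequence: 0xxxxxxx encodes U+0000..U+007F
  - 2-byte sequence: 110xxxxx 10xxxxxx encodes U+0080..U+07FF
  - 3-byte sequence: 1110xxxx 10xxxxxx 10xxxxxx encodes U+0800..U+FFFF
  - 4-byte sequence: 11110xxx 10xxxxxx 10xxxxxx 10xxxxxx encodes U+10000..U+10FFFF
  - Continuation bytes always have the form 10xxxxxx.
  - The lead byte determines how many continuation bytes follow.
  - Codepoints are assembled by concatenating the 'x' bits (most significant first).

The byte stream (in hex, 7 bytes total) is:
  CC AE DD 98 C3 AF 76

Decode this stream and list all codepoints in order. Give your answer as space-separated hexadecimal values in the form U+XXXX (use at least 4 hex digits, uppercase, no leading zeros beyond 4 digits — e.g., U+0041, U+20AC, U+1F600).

Byte[0]=CC: 2-byte lead, need 1 cont bytes. acc=0xC
Byte[1]=AE: continuation. acc=(acc<<6)|0x2E=0x32E
Completed: cp=U+032E (starts at byte 0)
Byte[2]=DD: 2-byte lead, need 1 cont bytes. acc=0x1D
Byte[3]=98: continuation. acc=(acc<<6)|0x18=0x758
Completed: cp=U+0758 (starts at byte 2)
Byte[4]=C3: 2-byte lead, need 1 cont bytes. acc=0x3
Byte[5]=AF: continuation. acc=(acc<<6)|0x2F=0xEF
Completed: cp=U+00EF (starts at byte 4)
Byte[6]=76: 1-byte ASCII. cp=U+0076

Answer: U+032E U+0758 U+00EF U+0076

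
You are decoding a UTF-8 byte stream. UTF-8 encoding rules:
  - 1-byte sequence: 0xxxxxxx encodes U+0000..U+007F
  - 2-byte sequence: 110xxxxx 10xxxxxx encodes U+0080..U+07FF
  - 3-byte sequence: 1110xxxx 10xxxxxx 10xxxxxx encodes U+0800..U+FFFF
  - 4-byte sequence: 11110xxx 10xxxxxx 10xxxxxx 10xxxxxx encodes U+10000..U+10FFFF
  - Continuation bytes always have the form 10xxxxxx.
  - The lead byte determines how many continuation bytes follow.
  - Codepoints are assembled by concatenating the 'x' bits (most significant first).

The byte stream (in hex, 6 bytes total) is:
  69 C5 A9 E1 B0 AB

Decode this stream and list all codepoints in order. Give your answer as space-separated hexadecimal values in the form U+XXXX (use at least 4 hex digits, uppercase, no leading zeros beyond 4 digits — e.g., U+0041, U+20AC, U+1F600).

Answer: U+0069 U+0169 U+1C2B

Derivation:
Byte[0]=69: 1-byte ASCII. cp=U+0069
Byte[1]=C5: 2-byte lead, need 1 cont bytes. acc=0x5
Byte[2]=A9: continuation. acc=(acc<<6)|0x29=0x169
Completed: cp=U+0169 (starts at byte 1)
Byte[3]=E1: 3-byte lead, need 2 cont bytes. acc=0x1
Byte[4]=B0: continuation. acc=(acc<<6)|0x30=0x70
Byte[5]=AB: continuation. acc=(acc<<6)|0x2B=0x1C2B
Completed: cp=U+1C2B (starts at byte 3)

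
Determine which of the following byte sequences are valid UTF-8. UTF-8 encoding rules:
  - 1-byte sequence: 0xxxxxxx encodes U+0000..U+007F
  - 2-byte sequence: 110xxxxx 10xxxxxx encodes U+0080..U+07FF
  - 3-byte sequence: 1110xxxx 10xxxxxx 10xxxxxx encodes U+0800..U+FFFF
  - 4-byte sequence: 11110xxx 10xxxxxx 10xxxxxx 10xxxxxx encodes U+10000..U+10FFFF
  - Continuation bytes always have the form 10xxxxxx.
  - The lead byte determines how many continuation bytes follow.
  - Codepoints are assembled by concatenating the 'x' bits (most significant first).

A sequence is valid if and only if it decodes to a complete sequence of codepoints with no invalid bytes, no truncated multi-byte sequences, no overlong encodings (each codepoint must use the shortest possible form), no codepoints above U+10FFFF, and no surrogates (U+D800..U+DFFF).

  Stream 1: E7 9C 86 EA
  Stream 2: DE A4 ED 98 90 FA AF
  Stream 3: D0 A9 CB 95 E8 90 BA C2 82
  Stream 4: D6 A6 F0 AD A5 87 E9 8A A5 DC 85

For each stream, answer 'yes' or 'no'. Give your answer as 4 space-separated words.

Stream 1: error at byte offset 4. INVALID
Stream 2: error at byte offset 5. INVALID
Stream 3: decodes cleanly. VALID
Stream 4: decodes cleanly. VALID

Answer: no no yes yes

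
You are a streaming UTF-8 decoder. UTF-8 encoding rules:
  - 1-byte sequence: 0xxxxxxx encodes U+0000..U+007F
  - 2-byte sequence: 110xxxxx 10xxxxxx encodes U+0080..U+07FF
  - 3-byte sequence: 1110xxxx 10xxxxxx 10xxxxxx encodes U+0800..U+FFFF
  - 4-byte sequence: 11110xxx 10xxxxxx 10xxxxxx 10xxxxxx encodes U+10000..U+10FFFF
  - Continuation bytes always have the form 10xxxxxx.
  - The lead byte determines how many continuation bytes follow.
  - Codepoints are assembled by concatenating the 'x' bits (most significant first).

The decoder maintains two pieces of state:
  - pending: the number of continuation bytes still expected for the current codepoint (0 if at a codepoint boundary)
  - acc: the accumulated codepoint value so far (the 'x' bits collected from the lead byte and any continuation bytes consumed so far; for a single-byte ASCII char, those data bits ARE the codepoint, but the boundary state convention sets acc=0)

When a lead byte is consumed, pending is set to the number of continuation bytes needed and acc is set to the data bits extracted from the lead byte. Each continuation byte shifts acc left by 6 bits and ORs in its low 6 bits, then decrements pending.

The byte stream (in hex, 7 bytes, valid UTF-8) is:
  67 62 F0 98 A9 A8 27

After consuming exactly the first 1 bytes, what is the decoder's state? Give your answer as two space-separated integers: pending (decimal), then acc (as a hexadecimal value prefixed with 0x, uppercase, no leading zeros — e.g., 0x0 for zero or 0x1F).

Answer: 0 0x0

Derivation:
Byte[0]=67: 1-byte. pending=0, acc=0x0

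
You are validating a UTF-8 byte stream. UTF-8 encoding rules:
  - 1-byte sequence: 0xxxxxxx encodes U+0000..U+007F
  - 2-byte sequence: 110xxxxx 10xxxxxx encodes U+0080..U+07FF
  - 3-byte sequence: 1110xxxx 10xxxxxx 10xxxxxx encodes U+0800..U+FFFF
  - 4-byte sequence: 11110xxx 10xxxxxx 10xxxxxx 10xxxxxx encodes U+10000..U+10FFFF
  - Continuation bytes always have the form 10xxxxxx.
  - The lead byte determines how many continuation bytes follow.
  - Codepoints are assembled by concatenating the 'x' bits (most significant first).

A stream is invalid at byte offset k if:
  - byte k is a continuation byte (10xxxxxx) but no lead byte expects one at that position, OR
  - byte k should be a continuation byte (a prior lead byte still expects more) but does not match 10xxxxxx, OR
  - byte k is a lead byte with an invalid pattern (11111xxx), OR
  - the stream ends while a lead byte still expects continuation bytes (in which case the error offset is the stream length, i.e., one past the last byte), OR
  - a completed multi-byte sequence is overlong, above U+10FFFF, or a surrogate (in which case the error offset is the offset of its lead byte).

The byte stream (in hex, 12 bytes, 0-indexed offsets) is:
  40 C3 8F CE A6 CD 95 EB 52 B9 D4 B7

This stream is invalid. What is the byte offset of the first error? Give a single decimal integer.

Answer: 8

Derivation:
Byte[0]=40: 1-byte ASCII. cp=U+0040
Byte[1]=C3: 2-byte lead, need 1 cont bytes. acc=0x3
Byte[2]=8F: continuation. acc=(acc<<6)|0x0F=0xCF
Completed: cp=U+00CF (starts at byte 1)
Byte[3]=CE: 2-byte lead, need 1 cont bytes. acc=0xE
Byte[4]=A6: continuation. acc=(acc<<6)|0x26=0x3A6
Completed: cp=U+03A6 (starts at byte 3)
Byte[5]=CD: 2-byte lead, need 1 cont bytes. acc=0xD
Byte[6]=95: continuation. acc=(acc<<6)|0x15=0x355
Completed: cp=U+0355 (starts at byte 5)
Byte[7]=EB: 3-byte lead, need 2 cont bytes. acc=0xB
Byte[8]=52: expected 10xxxxxx continuation. INVALID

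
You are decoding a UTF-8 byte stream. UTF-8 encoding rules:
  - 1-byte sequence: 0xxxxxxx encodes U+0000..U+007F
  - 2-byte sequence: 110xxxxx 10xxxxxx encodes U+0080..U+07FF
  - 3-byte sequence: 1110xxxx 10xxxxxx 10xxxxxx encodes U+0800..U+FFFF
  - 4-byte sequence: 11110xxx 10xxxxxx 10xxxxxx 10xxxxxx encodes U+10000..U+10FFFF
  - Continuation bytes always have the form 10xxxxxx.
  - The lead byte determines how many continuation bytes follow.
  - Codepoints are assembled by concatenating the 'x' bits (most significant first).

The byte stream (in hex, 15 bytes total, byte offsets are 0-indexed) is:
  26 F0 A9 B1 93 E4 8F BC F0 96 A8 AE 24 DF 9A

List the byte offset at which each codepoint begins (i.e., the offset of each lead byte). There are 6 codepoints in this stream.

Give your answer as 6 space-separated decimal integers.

Byte[0]=26: 1-byte ASCII. cp=U+0026
Byte[1]=F0: 4-byte lead, need 3 cont bytes. acc=0x0
Byte[2]=A9: continuation. acc=(acc<<6)|0x29=0x29
Byte[3]=B1: continuation. acc=(acc<<6)|0x31=0xA71
Byte[4]=93: continuation. acc=(acc<<6)|0x13=0x29C53
Completed: cp=U+29C53 (starts at byte 1)
Byte[5]=E4: 3-byte lead, need 2 cont bytes. acc=0x4
Byte[6]=8F: continuation. acc=(acc<<6)|0x0F=0x10F
Byte[7]=BC: continuation. acc=(acc<<6)|0x3C=0x43FC
Completed: cp=U+43FC (starts at byte 5)
Byte[8]=F0: 4-byte lead, need 3 cont bytes. acc=0x0
Byte[9]=96: continuation. acc=(acc<<6)|0x16=0x16
Byte[10]=A8: continuation. acc=(acc<<6)|0x28=0x5A8
Byte[11]=AE: continuation. acc=(acc<<6)|0x2E=0x16A2E
Completed: cp=U+16A2E (starts at byte 8)
Byte[12]=24: 1-byte ASCII. cp=U+0024
Byte[13]=DF: 2-byte lead, need 1 cont bytes. acc=0x1F
Byte[14]=9A: continuation. acc=(acc<<6)|0x1A=0x7DA
Completed: cp=U+07DA (starts at byte 13)

Answer: 0 1 5 8 12 13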